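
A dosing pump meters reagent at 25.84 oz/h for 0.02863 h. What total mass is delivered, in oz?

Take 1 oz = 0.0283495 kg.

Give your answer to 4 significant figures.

25.84 oz/h → 2.03486×10⁻⁴ kg/s
0.02863 h → 103.068 s
m = ṁ × t = 2.03486×10⁻⁴ × 103.068 = 0.0209729 kg
In oz: 0.0209729 / 0.0283495 = 0.739798 oz

0.7398 oz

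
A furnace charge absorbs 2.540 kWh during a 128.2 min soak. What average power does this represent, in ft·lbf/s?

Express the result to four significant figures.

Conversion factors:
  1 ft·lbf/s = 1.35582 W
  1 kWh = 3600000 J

876.8 ft·lbf/s

2.540 kWh × 3600000 → 9.144×10⁶ J
128.2 min × 60 → 7692 s
P = E / t = 9.144×10⁶ J / 7692 s = 1188.77 W
1188.77 W ÷ (1.35582 W/ft·lbf/s) = 876.79 ft·lbf/s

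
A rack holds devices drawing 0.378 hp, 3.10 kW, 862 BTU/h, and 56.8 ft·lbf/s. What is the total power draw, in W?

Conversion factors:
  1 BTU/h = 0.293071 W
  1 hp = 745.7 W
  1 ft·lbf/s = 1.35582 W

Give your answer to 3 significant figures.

3710 W

0.378 hp × 745.7 → 281.875 W
3.10 kW × 1000 → 3100 W
862 BTU/h × 0.293071 → 252.627 W
56.8 ft·lbf/s × 1.35582 → 77.0106 W
Sum: 281.875 + 3100 + 252.627 + 77.0106 = 3711.51 W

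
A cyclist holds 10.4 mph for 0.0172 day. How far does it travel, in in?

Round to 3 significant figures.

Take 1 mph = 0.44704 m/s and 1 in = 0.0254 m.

10.4 mph × 0.44704 → 4.64922 m/s
0.0172 day × 86400 → 1486.08 s
d = v × t = 4.64922 m/s × 1486.08 s = 6909.11 m
6909.11 m ÷ (0.0254 m/in) = 272012 in

2.72×10⁵ in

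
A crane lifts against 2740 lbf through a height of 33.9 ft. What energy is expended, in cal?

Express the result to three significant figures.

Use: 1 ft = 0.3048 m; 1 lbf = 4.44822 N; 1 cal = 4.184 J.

3.01×10⁴ cal

2740 lbf × 4.44822 → 12188.1 N
33.9 ft × 0.3048 → 10.3327 m
W = F × d = 12188.1 N × 10.3327 m = 125936 J
125936 J ÷ (4.184 J/cal) = 30099.4 cal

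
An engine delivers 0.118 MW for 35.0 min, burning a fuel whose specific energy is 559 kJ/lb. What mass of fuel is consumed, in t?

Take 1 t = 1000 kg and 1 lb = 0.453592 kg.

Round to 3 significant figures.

0.118 MW → 118000 W
35.0 min → 2100 s
E = P × t = 118000 × 2100 = 2.478×10⁸ J
559 kJ/lb → 1.23239×10⁶ J/kg
m = E / e_s = 2.478×10⁸ / 1.23239×10⁶ = 201.073 kg
In t: 201.073 / 1000 = 0.201073 t

0.201 t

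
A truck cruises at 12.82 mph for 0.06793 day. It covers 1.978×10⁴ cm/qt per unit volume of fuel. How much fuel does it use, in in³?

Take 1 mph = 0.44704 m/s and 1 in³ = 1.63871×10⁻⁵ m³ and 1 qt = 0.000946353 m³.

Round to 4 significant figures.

9821 in³

12.82 mph → 5.73105 m/s
0.06793 day → 5869.15 s
d = v × t = 5.73105 × 5869.15 = 33636.4 m
1.978×10⁴ cm/qt → 209013 m/m³
V = d / (distance per unit fuel) = 33636.4 / 209013 = 0.16093 m³
In in³: 0.16093 / 1.63871×10⁻⁵ = 9820.53 in³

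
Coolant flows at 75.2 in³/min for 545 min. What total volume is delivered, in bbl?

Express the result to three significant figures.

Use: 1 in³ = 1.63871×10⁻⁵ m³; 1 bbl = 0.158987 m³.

75.2 in³/min → 2.05385×10⁻⁵ m³/s
545 min → 32700 s
V = Q × t = 2.05385×10⁻⁵ × 32700 = 0.671609 m³
In bbl: 0.671609 / 0.158987 = 4.2243 bbl

4.22 bbl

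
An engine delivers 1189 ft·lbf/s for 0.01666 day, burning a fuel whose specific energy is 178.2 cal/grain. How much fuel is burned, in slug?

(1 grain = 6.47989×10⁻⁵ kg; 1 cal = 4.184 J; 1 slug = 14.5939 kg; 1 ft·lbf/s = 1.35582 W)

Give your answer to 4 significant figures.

1189 ft·lbf/s → 1612.07 W
0.01666 day → 1439.42 s
E = P × t = 1612.07 × 1439.42 = 2.32045×10⁶ J
178.2 cal/grain → 1.15062×10⁷ J/kg
m = E / e_s = 2.32045×10⁶ / 1.15062×10⁷ = 0.20167 kg
In slug: 0.20167 / 14.5939 = 0.0138188 slug

0.01382 slug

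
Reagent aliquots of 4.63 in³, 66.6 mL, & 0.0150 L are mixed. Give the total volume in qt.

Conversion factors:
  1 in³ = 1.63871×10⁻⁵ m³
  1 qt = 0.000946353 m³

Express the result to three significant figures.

0.166 qt

4.63 in³ × 1.63871×10⁻⁵ = 7.58723×10⁻⁵ m³
66.6 mL × 10⁻⁶ = 6.66×10⁻⁵ m³
0.0150 L × 0.001 = 1.5×10⁻⁵ m³
Sum: 7.58723×10⁻⁵ + 6.66×10⁻⁵ + 1.5×10⁻⁵ = 1.57472×10⁻⁴ m³
In qt: 1.57472×10⁻⁴ / 0.000946353 = 0.166399 qt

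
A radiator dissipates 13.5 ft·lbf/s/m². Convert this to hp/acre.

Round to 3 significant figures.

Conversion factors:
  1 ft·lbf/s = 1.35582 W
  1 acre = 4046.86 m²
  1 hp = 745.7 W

99.3 hp/acre

13.5 ft·lbf/s/m² × 1.35582 W/ft·lbf/s = 18.3036 W/m²
18.3036 W/m² ÷ 745.7 W/hp × 4046.86 m²/acre = 99.3323 hp/acre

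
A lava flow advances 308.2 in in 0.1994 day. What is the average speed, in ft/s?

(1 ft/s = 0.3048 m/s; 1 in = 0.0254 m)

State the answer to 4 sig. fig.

308.2 in × 0.0254 → 7.82828 m
0.1994 day × 86400 → 17228.2 s
v = d / t = 7.82828 m / 17228.2 s = 4.54388×10⁻⁴ m/s
4.54388×10⁻⁴ m/s ÷ (0.3048 m/s/ft/s) = 0.00149077 ft/s

0.001491 ft/s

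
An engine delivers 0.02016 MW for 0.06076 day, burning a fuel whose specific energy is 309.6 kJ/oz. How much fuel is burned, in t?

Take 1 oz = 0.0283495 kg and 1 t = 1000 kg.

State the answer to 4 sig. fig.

0.02016 MW → 20160 W
0.06076 day → 5249.66 s
E = P × t = 20160 × 5249.66 = 1.05833×10⁸ J
309.6 kJ/oz → 1.09208×10⁷ J/kg
m = E / e_s = 1.05833×10⁸ / 1.09208×10⁷ = 9.69096 kg
In t: 9.69096 / 1000 = 0.00969096 t

0.009691 t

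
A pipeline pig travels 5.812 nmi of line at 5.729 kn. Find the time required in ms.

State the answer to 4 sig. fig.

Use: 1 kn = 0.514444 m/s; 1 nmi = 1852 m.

5.812 nmi × 1852 → 10763.8 m
5.729 kn × 0.514444 → 2.94725 m/s
t = d / v = 10763.8 m / 2.94725 m/s = 3652.15 s
3652.15 s ÷ (0.001 s/ms) = 3.65215×10⁶ ms

3.652×10⁶ ms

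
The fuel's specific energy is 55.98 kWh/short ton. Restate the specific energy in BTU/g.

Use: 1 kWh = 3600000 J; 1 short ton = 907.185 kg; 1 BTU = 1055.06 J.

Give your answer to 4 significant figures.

55.98 kWh/short ton × 3600000 J/kWh ÷ 907.185 kg/short ton = 222147 J/kg
222147 J/kg ÷ 1055.06 J/BTU × 0.001 kg/g = 0.210554 BTU/g

0.2106 BTU/g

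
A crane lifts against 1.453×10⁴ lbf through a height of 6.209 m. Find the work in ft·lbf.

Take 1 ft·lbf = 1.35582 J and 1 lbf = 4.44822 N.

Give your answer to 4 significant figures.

2.960×10⁵ ft·lbf

1.453×10⁴ lbf × 4.44822 → 64632.6 N
W = F × d = 64632.6 N × 6.209 m = 401304 J
401304 J ÷ (1.35582 J/ft·lbf) = 295986 ft·lbf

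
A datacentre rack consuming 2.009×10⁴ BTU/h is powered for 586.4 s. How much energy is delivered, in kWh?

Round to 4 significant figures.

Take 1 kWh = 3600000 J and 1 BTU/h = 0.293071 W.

0.9591 kWh

2.009×10⁴ BTU/h × 0.293071 → 5887.8 W
E = P × t = 5887.8 W × 586.4 s = 3.45261×10⁶ J
3.45261×10⁶ J ÷ (3600000 J/kWh) = 0.959058 kWh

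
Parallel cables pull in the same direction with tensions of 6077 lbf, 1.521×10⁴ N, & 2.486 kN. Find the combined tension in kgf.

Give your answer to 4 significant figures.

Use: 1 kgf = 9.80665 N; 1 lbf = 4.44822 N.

4561 kgf

6077 lbf × 4.44822 = 27031.8 N
1.521×10⁴ N (already N)
2.486 kN × 1000 = 2486 N
Total: 27031.8 + 15210 + 2486 = 44727.8 N
In kgf: 44727.8 / 9.80665 = 4560.97 kgf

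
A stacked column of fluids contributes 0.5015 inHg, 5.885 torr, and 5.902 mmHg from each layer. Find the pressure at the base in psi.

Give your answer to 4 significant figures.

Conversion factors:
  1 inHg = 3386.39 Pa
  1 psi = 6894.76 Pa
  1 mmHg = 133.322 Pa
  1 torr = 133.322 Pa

0.5015 inHg × 3386.39 = 1698.27 Pa
5.885 torr × 133.322 = 784.6 Pa
5.902 mmHg × 133.322 = 786.866 Pa
Combined: 1698.27 + 784.6 + 786.866 = 3269.74 Pa
In psi: 3269.74 / 6894.76 = 0.474236 psi

0.4742 psi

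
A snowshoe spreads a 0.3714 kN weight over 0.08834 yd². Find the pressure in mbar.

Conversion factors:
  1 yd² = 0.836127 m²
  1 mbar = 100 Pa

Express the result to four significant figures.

0.3714 kN × 1000 = 371.4 N
0.08834 yd² × 0.836127 = 0.0738635 m²
P = F / A = 371.4 N / 0.0738635 m² = 5028.19 Pa
5028.19 Pa ÷ (100 Pa/mbar) = 50.2819 mbar

50.28 mbar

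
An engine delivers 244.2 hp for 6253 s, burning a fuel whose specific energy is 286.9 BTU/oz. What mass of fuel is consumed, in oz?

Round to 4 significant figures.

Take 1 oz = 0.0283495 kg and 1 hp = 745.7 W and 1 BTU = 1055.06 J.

244.2 hp → 182100 W
E = P × t = 182100 × 6253 = 1.13867×10⁹ J
286.9 BTU/oz → 1.06773×10⁷ J/kg
m = E / e_s = 1.13867×10⁹ / 1.06773×10⁷ = 106.644 kg
In oz: 106.644 / 0.0283495 = 3761.76 oz

3762 oz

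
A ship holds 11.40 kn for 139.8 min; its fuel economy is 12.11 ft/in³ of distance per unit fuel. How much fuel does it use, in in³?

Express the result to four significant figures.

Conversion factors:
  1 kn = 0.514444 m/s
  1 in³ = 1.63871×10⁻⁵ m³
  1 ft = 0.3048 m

1.333×10⁴ in³

11.40 kn → 5.86466 m/s
139.8 min → 8388 s
d = v × t = 5.86466 × 8388 = 49192.8 m
12.11 ft/in³ → 225246 m/m³
V = d / (distance per unit fuel) = 49192.8 / 225246 = 0.218396 m³
In in³: 0.218396 / 1.63871×10⁻⁵ = 13327.3 in³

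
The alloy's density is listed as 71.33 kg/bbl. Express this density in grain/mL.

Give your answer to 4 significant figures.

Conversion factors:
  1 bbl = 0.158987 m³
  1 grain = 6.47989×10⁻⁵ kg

6.924 grain/mL

71.33 kg/bbl ÷ 0.158987 m³/bbl = 448.653 kg/m³
448.653 kg/m³ ÷ 6.47989×10⁻⁵ kg/grain × 10⁻⁶ m³/mL = 6.92377 grain/mL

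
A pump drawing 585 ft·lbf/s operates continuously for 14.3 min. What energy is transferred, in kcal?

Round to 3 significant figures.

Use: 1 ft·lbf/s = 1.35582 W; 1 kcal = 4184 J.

163 kcal

585 ft·lbf/s × 1.35582 → 793.155 W
14.3 min × 60 → 858 s
E = P × t = 793.155 W × 858 s = 680527 J
680527 J ÷ (4184 J/kcal) = 162.65 kcal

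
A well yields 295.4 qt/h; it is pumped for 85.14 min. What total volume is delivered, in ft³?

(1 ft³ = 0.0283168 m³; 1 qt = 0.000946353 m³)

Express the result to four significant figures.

295.4 qt/h → 7.76535×10⁻⁵ m³/s
85.14 min → 5108.4 s
V = Q × t = 7.76535×10⁻⁵ × 5108.4 = 0.396685 m³
In ft³: 0.396685 / 0.0283168 = 14.0088 ft³

14.01 ft³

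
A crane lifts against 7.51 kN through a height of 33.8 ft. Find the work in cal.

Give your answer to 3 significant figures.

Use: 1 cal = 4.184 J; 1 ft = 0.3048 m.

7.51 kN × 1000 = 7510 N
33.8 ft × 0.3048 = 10.3022 m
W = F × d = 7510 N × 10.3022 m = 77369.5 J
77369.5 J ÷ (4.184 J/cal) = 18491.8 cal

1.85×10⁴ cal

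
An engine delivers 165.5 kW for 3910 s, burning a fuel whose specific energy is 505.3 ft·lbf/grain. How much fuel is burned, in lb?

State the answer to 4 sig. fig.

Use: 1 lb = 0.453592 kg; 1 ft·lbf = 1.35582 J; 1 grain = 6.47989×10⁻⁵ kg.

165.5 kW → 165500 W
E = P × t = 165500 × 3910 = 6.47105×10⁸ J
505.3 ft·lbf/grain → 1.05726×10⁷ J/kg
m = E / e_s = 6.47105×10⁸ / 1.05726×10⁷ = 61.2059 kg
In lb: 61.2059 / 0.453592 = 134.936 lb

134.9 lb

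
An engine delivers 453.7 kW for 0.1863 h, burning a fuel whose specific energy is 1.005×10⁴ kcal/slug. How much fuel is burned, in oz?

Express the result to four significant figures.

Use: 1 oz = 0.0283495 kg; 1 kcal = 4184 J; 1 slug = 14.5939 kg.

3725 oz

453.7 kW → 453700 W
0.1863 h → 670.68 s
E = P × t = 453700 × 670.68 = 3.04288×10⁸ J
1.005×10⁴ kcal/slug → 2.88129×10⁶ J/kg
m = E / e_s = 3.04288×10⁸ / 2.88129×10⁶ = 105.608 kg
In oz: 105.608 / 0.0283495 = 3725.22 oz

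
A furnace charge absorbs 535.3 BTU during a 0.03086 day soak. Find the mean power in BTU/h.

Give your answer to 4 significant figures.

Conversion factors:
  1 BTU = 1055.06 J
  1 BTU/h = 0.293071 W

535.3 BTU × 1055.06 = 564774 J
0.03086 day × 86400 = 2666.3 s
P = E / t = 564774 J / 2666.3 s = 211.819 W
211.819 W ÷ (0.293071 W/BTU/h) = 722.757 BTU/h

722.8 BTU/h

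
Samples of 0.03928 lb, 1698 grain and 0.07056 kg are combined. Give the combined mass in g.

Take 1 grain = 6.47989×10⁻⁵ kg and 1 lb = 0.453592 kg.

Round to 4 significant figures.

0.03928 lb × 0.453592 = 0.0178171 kg
1698 grain × 6.47989×10⁻⁵ = 0.110029 kg
0.07056 kg (already kg)
Sum: 0.0178171 + 0.110029 + 0.07056 = 0.198406 kg
In g: 0.198406 / 0.001 = 198.406 g

198.4 g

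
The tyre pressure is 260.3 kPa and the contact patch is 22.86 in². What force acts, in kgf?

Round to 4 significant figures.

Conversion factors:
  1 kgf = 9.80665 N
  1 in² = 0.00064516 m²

260.3 kPa × 1000 = 260300 Pa
22.86 in² × 0.00064516 = 0.0147484 m²
F = P × A = 260300 Pa × 0.0147484 m² = 3839.01 N
3839.01 N ÷ (9.80665 N/kgf) = 391.47 kgf

391.5 kgf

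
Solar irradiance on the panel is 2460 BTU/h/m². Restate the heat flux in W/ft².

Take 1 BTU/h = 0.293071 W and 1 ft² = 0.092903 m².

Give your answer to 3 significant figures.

2460 BTU/h/m² × 0.293071 W/BTU/h = 720.955 W/m²
720.955 W/m² × 0.092903 m²/ft² = 66.9789 W/ft²

67.0 W/ft²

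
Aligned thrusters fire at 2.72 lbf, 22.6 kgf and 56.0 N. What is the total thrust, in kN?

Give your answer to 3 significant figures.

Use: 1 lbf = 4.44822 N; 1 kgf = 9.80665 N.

0.290 kN

2.72 lbf × 4.44822 = 12.0992 N
22.6 kgf × 9.80665 = 221.63 N
56.0 N (already N)
Total: 12.0992 + 221.63 + 56 = 289.729 N
In kN: 289.729 / 1000 = 0.289729 kN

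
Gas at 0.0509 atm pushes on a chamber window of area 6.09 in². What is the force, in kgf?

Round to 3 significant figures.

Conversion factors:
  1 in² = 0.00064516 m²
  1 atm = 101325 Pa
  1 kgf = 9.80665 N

2.07 kgf

0.0509 atm × 101325 = 5157.44 Pa
6.09 in² × 0.00064516 = 0.00392902 m²
F = P × A = 5157.44 Pa × 0.00392902 m² = 20.2637 N
20.2637 N ÷ (9.80665 N/kgf) = 2.06632 kgf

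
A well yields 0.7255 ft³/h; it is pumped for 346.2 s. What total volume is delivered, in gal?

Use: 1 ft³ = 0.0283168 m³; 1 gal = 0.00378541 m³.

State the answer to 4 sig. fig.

0.5219 gal

0.7255 ft³/h → 5.70662×10⁻⁶ m³/s
V = Q × t = 5.70662×10⁻⁶ × 346.2 = 0.00197563 m³
In gal: 0.00197563 / 0.00378541 = 0.521906 gal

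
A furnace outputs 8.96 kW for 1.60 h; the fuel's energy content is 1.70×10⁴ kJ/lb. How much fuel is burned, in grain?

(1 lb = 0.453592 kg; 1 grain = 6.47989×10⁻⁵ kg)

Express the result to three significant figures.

2.13×10⁴ grain

8.96 kW → 8960 W
1.60 h → 5760 s
E = P × t = 8960 × 5760 = 5.16096×10⁷ J
1.70×10⁴ kJ/lb → 3.74786×10⁷ J/kg
m = E / e_s = 5.16096×10⁷ / 3.74786×10⁷ = 1.37704 kg
In grain: 1.37704 / 6.47989×10⁻⁵ = 21251 grain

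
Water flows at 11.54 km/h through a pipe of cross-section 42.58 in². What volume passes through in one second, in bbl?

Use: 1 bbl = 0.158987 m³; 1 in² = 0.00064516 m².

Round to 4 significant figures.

11.54 km/h × (1/3.6) = 3.20556 m/s
42.58 in² × 0.00064516 = 0.0274709 m²
V = v × A × t = 3.20556 m/s × 0.0274709 m² × 1 s = 0.0880596 m³
0.0880596 m³ ÷ (0.158987 m³/bbl) = 0.553879 bbl

0.5539 bbl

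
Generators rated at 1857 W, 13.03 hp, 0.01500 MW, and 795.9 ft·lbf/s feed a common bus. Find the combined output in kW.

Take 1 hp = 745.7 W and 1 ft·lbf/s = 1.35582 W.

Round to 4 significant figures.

1857 W (already W)
13.03 hp × 745.7 → 9716.47 W
0.01500 MW × 1000000 → 15000 W
795.9 ft·lbf/s × 1.35582 → 1079.1 W
Sum: 1857 + 9716.47 + 15000 + 1079.1 = 27652.6 W
In kW: 27652.6 / 1000 = 27.6526 kW

27.65 kW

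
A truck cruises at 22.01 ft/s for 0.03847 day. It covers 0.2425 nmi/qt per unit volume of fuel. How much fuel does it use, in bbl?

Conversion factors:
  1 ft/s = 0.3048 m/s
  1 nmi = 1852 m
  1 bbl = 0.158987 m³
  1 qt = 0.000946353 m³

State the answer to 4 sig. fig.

22.01 ft/s → 6.70865 m/s
0.03847 day → 3323.81 s
d = v × t = 6.70865 × 3323.81 = 22298.3 m
0.2425 nmi/qt → 474569 m/m³
V = d / (distance per unit fuel) = 22298.3 / 474569 = 0.0469864 m³
In bbl: 0.0469864 / 0.158987 = 0.295536 bbl

0.2955 bbl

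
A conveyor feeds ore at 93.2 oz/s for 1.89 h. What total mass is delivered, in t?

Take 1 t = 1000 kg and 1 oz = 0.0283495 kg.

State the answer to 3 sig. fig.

93.2 oz/s → 2.64217 kg/s
1.89 h → 6804 s
m = ṁ × t = 2.64217 × 6804 = 17977.3 kg
In t: 17977.3 / 1000 = 17.9773 t

18.0 t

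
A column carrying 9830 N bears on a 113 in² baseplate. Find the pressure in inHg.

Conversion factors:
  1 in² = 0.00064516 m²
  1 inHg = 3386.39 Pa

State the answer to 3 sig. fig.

39.8 inHg

113 in² × 0.00064516 = 0.0729031 m²
P = F / A = 9830 N / 0.0729031 m² = 134837 Pa
134837 Pa ÷ (3386.39 Pa/inHg) = 39.8173 inHg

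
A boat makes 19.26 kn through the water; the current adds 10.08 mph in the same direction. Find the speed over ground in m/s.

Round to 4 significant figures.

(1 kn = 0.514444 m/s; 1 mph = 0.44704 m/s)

19.26 kn × 0.514444 = 9.90819 m/s
10.08 mph × 0.44704 = 4.50616 m/s
Total: 9.90819 + 4.50616 = 14.4144 m/s

14.41 m/s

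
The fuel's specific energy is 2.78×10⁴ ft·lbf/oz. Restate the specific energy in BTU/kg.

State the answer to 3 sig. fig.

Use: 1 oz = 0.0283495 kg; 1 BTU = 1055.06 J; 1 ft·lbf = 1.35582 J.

2.78×10⁴ ft·lbf/oz × 1.35582 J/ft·lbf ÷ 0.0283495 kg/oz = 1.32954×10⁶ J/kg
1.32954×10⁶ J/kg ÷ 1055.06 J/BTU = 1260.16 BTU/kg

1260 BTU/kg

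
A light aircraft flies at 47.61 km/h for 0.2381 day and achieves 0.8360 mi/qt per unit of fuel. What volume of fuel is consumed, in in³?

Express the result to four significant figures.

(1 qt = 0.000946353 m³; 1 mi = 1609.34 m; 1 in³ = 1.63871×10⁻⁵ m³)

1.168×10⁴ in³

47.61 km/h → 13.225 m/s
0.2381 day → 20571.8 s
d = v × t = 13.225 × 20571.8 = 272062 m
0.8360 mi/qt → 1.42168×10⁶ m/m³
V = d / (distance per unit fuel) = 272062 / 1.42168×10⁶ = 0.191367 m³
In in³: 0.191367 / 1.63871×10⁻⁵ = 11677.9 in³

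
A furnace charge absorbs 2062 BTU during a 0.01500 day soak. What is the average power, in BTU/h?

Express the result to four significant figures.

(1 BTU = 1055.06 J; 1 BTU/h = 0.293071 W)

5728 BTU/h

2062 BTU × 1055.06 = 2.17553×10⁶ J
0.01500 day × 86400 = 1296 s
P = E / t = 2.17553×10⁶ J / 1296 s = 1678.65 W
1678.65 W ÷ (0.293071 W/BTU/h) = 5727.79 BTU/h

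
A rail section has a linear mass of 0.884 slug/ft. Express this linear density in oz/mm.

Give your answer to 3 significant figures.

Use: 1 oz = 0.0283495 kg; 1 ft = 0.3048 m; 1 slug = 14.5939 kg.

0.884 slug/ft × 14.5939 kg/slug ÷ 0.3048 m/ft = 42.3261 kg/m
42.3261 kg/m ÷ 0.0283495 kg/oz × 0.001 m/mm = 1.49301 oz/mm

1.49 oz/mm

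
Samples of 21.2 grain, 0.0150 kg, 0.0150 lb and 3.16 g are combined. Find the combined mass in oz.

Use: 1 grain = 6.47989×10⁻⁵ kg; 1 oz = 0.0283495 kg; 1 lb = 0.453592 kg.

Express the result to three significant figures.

0.929 oz

21.2 grain × 6.47989×10⁻⁵ = 0.00137374 kg
0.0150 kg (already kg)
0.0150 lb × 0.453592 = 0.00680388 kg
3.16 g × 0.001 = 0.00316 kg
Sum: 0.00137374 + 0.015 + 0.00680388 + 0.00316 = 0.0263376 kg
In oz: 0.0263376 / 0.0283495 = 0.929032 oz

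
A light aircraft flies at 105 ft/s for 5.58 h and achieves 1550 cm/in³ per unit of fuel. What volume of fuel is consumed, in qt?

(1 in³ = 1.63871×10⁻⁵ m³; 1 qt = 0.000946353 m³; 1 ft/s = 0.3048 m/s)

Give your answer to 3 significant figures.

105 ft/s → 32.004 m/s
5.58 h → 20088 s
d = v × t = 32.004 × 20088 = 642896 m
1550 cm/in³ → 945866 m/m³
V = d / (distance per unit fuel) = 642896 / 945866 = 0.67969 m³
In qt: 0.67969 / 0.000946353 = 718.22 qt

718 qt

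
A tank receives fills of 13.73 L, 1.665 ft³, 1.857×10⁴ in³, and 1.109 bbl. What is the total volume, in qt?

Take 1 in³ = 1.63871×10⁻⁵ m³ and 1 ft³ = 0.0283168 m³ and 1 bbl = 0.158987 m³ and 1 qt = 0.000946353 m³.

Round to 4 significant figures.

572.2 qt

13.73 L × 0.001 = 0.01373 m³
1.665 ft³ × 0.0283168 = 0.0471475 m³
1.857×10⁴ in³ × 1.63871×10⁻⁵ = 0.304308 m³
1.109 bbl × 0.158987 = 0.176317 m³
Sum: 0.01373 + 0.0471475 + 0.304308 + 0.176317 = 0.541502 m³
In qt: 0.541502 / 0.000946353 = 572.199 qt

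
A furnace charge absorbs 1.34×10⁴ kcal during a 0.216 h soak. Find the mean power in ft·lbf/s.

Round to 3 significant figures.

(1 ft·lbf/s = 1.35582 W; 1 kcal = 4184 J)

1.34×10⁴ kcal × 4184 = 5.60656×10⁷ J
0.216 h × 3600 = 777.6 s
P = E / t = 5.60656×10⁷ J / 777.6 s = 72100.8 W
72100.8 W ÷ (1.35582 W/ft·lbf/s) = 53178.7 ft·lbf/s

5.32×10⁴ ft·lbf/s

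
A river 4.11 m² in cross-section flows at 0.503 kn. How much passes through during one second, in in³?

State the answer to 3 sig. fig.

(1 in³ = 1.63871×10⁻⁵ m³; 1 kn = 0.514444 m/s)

0.503 kn × 0.514444 = 0.258765 m/s
V = v × A × t = 0.258765 m/s × 4.11 m² × 1 s = 1.06352 m³
1.06352 m³ ÷ (1.63871×10⁻⁵ m³/in³) = 64899.8 in³

6.49×10⁴ in³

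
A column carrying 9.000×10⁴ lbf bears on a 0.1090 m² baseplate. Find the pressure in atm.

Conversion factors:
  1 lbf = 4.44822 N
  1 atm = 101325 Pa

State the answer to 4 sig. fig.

9.000×10⁴ lbf × 4.44822 → 400340 N
P = F / A = 400340 N / 0.109 m² = 3.67284×10⁶ Pa
3.67284×10⁶ Pa ÷ (101325 Pa/atm) = 36.2481 atm

36.25 atm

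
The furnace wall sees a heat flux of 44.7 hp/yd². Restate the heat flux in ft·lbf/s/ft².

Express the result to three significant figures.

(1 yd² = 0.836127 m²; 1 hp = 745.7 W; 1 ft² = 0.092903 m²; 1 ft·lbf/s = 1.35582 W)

44.7 hp/yd² × 745.7 W/hp ÷ 0.836127 m²/yd² = 39865.7 W/m²
39865.7 W/m² ÷ 1.35582 W/ft·lbf/s × 0.092903 m²/ft² = 2731.66 ft·lbf/s/ft²

2730 ft·lbf/s/ft²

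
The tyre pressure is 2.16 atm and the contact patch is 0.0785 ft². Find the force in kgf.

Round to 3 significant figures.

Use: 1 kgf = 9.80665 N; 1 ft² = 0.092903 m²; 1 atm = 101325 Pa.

163 kgf

2.16 atm × 101325 → 218862 Pa
0.0785 ft² × 0.092903 → 0.00729289 m²
F = P × A = 218862 Pa × 0.00729289 m² = 1596.14 N
1596.14 N ÷ (9.80665 N/kgf) = 162.761 kgf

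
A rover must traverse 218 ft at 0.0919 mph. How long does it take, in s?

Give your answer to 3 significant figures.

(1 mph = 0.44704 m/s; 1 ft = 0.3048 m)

1620 s

218 ft × 0.3048 = 66.4464 m
0.0919 mph × 0.44704 = 0.041083 m/s
t = d / v = 66.4464 m / 0.041083 m/s = 1617.37 s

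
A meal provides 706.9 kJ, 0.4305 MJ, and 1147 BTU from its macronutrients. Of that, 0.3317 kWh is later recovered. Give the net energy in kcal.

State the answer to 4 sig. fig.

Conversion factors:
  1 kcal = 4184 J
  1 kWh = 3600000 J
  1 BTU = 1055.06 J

706.9 kJ × 1000 → 706900 J
0.4305 MJ × 1000000 → 430500 J
1147 BTU × 1055.06 → 1.21015×10⁶ J
0.3317 kWh × 3600000 → 1.19412×10⁶ J
Result: 706900 + 430500 + 1.21015×10⁶ − 1.19412×10⁶ = 1.15343×10⁶ J
In kcal: 1.15343×10⁶ / 4184 = 275.676 kcal

275.7 kcal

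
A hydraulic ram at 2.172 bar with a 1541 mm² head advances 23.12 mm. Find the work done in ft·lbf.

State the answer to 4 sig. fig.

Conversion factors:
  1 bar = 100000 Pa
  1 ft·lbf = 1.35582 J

2.172 bar → 217200 Pa
1541 mm² → 0.001541 m²
F = P × A = 217200 × 0.001541 = 334.705 N
23.12 mm → 0.02312 m
W = F × d = 334.705 × 0.02312 = 7.73838 J
In ft·lbf: 7.73838 / 1.35582 = 5.70753 ft·lbf

5.708 ft·lbf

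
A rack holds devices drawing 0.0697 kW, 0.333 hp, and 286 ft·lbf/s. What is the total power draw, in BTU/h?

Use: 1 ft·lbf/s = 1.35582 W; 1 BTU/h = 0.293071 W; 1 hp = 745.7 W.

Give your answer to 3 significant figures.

2410 BTU/h

0.0697 kW × 1000 → 69.7 W
0.333 hp × 745.7 → 248.318 W
286 ft·lbf/s × 1.35582 → 387.765 W
Total: 69.7 + 248.318 + 387.765 = 705.783 W
In BTU/h: 705.783 / 0.293071 = 2408.23 BTU/h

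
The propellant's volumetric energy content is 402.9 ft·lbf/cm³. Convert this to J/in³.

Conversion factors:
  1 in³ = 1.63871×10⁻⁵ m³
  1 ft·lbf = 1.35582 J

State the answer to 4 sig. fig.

402.9 ft·lbf/cm³ × 1.35582 J/ft·lbf ÷ 10⁻⁶ m³/cm³ = 5.4626×10⁸ J/m³
5.4626×10⁸ J/m³ × 1.63871×10⁻⁵ m³/in³ = 8951.62 J/in³

8952 J/in³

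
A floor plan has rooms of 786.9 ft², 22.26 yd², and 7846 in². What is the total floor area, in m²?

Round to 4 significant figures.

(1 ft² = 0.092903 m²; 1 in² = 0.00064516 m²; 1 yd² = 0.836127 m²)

786.9 ft² × 0.092903 = 73.1054 m²
22.26 yd² × 0.836127 = 18.6122 m²
7846 in² × 0.00064516 = 5.06193 m²
Total: 73.1054 + 18.6122 + 5.06193 = 96.7795 m²

96.78 m²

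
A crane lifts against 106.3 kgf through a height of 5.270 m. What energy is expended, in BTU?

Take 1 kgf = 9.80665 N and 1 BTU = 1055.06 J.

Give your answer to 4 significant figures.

106.3 kgf × 9.80665 → 1042.45 N
W = F × d = 1042.45 N × 5.27 m = 5493.71 J
5493.71 J ÷ (1055.06 J/BTU) = 5.20701 BTU

5.207 BTU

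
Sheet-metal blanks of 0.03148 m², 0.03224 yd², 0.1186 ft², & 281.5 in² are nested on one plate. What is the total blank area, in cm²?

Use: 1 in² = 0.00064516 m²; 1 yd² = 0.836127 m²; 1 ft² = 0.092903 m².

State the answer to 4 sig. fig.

2511 cm²

0.03148 m² (already m²)
0.03224 yd² × 0.836127 = 0.0269567 m²
0.1186 ft² × 0.092903 = 0.0110183 m²
281.5 in² × 0.00064516 = 0.181613 m²
Combined: 0.03148 + 0.0269567 + 0.0110183 + 0.181613 = 0.251068 m²
In cm²: 0.251068 / 0.0001 = 2510.68 cm²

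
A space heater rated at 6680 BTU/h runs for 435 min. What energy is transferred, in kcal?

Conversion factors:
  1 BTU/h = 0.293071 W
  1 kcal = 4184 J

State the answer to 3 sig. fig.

1.22×10⁴ kcal

6680 BTU/h × 0.293071 = 1957.71 W
435 min × 60 = 26100 s
E = P × t = 1957.71 W × 26100 s = 5.10962×10⁷ J
5.10962×10⁷ J ÷ (4184 J/kcal) = 12212.3 kcal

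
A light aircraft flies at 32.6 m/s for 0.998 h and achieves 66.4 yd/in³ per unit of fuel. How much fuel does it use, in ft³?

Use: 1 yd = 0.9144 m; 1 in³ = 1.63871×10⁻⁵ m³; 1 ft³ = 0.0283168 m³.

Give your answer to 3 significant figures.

0.998 h → 3592.8 s
d = v × t = 32.6 × 3592.8 = 117125 m
66.4 yd/in³ → 3.70512×10⁶ m/m³
V = d / (distance per unit fuel) = 117125 / 3.70512×10⁶ = 0.0316117 m³
In ft³: 0.0316117 / 0.0283168 = 1.11636 ft³

1.12 ft³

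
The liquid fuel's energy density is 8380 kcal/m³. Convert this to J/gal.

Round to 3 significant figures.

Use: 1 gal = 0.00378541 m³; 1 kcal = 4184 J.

8380 kcal/m³ × 4184 J/kcal = 3.50619×10⁷ J/m³
3.50619×10⁷ J/m³ × 0.00378541 m³/gal = 132724 J/gal

1.33×10⁵ J/gal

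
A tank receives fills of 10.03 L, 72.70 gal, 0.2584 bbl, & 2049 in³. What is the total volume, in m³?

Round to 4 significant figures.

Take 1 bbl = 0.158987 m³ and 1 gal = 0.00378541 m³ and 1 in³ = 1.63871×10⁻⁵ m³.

0.3599 m³

10.03 L × 0.001 = 0.01003 m³
72.70 gal × 0.00378541 = 0.275199 m³
0.2584 bbl × 0.158987 = 0.0410822 m³
2049 in³ × 1.63871×10⁻⁵ = 0.0335772 m³
Sum: 0.01003 + 0.275199 + 0.0410822 + 0.0335772 = 0.359888 m³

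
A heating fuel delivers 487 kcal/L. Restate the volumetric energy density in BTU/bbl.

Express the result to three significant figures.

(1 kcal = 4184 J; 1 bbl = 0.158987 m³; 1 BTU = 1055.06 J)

3.07×10⁵ BTU/bbl

487 kcal/L × 4184 J/kcal ÷ 0.001 m³/L = 2.03761×10⁹ J/m³
2.03761×10⁹ J/m³ ÷ 1055.06 J/BTU × 0.158987 m³/bbl = 307047 BTU/bbl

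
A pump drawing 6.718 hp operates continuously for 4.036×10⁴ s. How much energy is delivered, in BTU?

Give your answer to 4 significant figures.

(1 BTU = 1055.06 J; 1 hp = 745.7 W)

1.916×10⁵ BTU

6.718 hp × 745.7 = 5009.61 W
E = P × t = 5009.61 W × 40360 s = 2.02188×10⁸ J
2.02188×10⁸ J ÷ (1055.06 J/BTU) = 191636 BTU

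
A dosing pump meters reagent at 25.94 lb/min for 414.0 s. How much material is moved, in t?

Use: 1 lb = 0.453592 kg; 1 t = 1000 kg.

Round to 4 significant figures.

25.94 lb/min → 0.196103 kg/s
m = ṁ × t = 0.196103 × 414 = 81.1866 kg
In t: 81.1866 / 1000 = 0.0811866 t

0.08119 t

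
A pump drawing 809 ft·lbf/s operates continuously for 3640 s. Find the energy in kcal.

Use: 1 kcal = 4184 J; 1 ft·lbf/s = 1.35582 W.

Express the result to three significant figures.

809 ft·lbf/s × 1.35582 → 1096.86 W
E = P × t = 1096.86 W × 3640 s = 3.99257×10⁶ J
3.99257×10⁶ J ÷ (4184 J/kcal) = 954.247 kcal

954 kcal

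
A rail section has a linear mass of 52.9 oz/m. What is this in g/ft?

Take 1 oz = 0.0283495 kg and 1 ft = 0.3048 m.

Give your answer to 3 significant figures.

52.9 oz/m × 0.0283495 kg/oz = 1.49969 kg/m
1.49969 kg/m ÷ 0.001 kg/g × 0.3048 m/ft = 457.106 g/ft

457 g/ft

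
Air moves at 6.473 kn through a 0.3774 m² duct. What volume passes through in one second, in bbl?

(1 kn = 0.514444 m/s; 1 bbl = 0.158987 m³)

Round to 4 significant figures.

7.905 bbl

6.473 kn × 0.514444 → 3.33 m/s
V = v × A × t = 3.33 m/s × 0.3774 m² × 1 s = 1.25674 m³
1.25674 m³ ÷ (0.158987 m³/bbl) = 7.90467 bbl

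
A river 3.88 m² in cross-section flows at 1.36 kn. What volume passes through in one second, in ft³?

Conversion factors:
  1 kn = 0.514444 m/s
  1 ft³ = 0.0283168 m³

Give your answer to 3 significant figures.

95.9 ft³

1.36 kn × 0.514444 → 0.699644 m/s
V = v × A × t = 0.699644 m/s × 3.88 m² × 1 s = 2.71462 m³
2.71462 m³ ÷ (0.0283168 m³/ft³) = 95.8661 ft³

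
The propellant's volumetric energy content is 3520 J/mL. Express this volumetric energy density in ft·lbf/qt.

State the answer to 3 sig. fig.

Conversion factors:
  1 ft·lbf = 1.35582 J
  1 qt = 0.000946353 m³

2.46×10⁶ ft·lbf/qt

3520 J/mL ÷ 10⁻⁶ m³/mL = 3.52×10⁹ J/m³
3.52×10⁹ J/m³ ÷ 1.35582 J/ft·lbf × 0.000946353 m³/qt = 2.45694×10⁶ ft·lbf/qt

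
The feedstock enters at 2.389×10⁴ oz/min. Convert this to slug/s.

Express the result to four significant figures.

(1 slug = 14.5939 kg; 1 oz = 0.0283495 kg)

0.7735 slug/s

2.389×10⁴ oz/min × 0.0283495 kg/oz ÷ 60 s/min = 11.2878 kg/s
11.2878 kg/s ÷ 14.5939 kg/slug = 0.77346 slug/s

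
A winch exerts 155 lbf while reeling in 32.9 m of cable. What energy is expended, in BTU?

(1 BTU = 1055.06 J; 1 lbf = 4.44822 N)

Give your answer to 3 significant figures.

21.5 BTU

155 lbf × 4.44822 = 689.474 N
W = F × d = 689.474 N × 32.9 m = 22683.7 J
22683.7 J ÷ (1055.06 J/BTU) = 21.4999 BTU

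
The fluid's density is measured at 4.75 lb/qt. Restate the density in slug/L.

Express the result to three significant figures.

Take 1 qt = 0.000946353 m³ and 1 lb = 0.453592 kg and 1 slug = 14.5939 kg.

0.156 slug/L

4.75 lb/qt × 0.453592 kg/lb ÷ 0.000946353 m³/qt = 2276.7 kg/m³
2276.7 kg/m³ ÷ 14.5939 kg/slug × 0.001 m³/L = 0.156004 slug/L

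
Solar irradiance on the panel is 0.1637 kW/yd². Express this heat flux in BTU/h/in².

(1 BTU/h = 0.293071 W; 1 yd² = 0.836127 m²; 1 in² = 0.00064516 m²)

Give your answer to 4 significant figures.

0.4310 BTU/h/in²

0.1637 kW/yd² × 1000 W/kW ÷ 0.836127 m²/yd² = 195.784 W/m²
195.784 W/m² ÷ 0.293071 W/BTU/h × 0.00064516 m²/in² = 0.430995 BTU/h/in²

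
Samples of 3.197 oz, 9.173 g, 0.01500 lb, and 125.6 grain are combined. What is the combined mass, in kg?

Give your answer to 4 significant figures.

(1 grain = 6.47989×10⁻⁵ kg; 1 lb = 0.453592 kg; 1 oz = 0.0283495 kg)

0.1147 kg

3.197 oz × 0.0283495 = 0.0906334 kg
9.173 g × 0.001 = 0.009173 kg
0.01500 lb × 0.453592 = 0.00680388 kg
125.6 grain × 6.47989×10⁻⁵ = 0.00813874 kg
Total: 0.0906334 + 0.009173 + 0.00680388 + 0.00813874 = 0.114749 kg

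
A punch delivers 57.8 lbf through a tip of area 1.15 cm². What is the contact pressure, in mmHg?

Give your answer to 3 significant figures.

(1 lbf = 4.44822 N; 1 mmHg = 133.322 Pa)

1.68×10⁴ mmHg

57.8 lbf × 4.44822 = 257.107 N
1.15 cm² × 0.0001 = 1.15×10⁻⁴ m²
P = F / A = 257.107 N / 1.15×10⁻⁴ m² = 2.23571×10⁶ Pa
2.23571×10⁶ Pa ÷ (133.322 Pa/mmHg) = 16769.3 mmHg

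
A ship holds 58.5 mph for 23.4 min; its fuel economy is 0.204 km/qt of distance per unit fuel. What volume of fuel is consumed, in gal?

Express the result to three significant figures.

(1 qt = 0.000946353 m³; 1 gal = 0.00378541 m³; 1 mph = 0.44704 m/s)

45.0 gal

58.5 mph → 26.1518 m/s
23.4 min → 1404 s
d = v × t = 26.1518 × 1404 = 36717.1 m
0.204 km/qt → 215564 m/m³
V = d / (distance per unit fuel) = 36717.1 / 215564 = 0.17033 m³
In gal: 0.17033 / 0.00378541 = 44.9964 gal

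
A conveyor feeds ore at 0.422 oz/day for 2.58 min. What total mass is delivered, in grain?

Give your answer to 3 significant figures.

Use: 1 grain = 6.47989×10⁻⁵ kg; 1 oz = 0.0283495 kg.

0.331 grain

0.422 oz/day → 1.38466×10⁻⁷ kg/s
2.58 min → 154.8 s
m = ṁ × t = 1.38466×10⁻⁷ × 154.8 = 2.14345×10⁻⁵ kg
In grain: 2.14345×10⁻⁵ / 6.47989×10⁻⁵ = 0.330785 grain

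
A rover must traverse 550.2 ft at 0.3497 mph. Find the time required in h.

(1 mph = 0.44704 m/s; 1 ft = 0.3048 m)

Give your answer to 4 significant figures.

0.2980 h

550.2 ft × 0.3048 = 167.701 m
0.3497 mph × 0.44704 = 0.15633 m/s
t = d / v = 167.701 m / 0.15633 m/s = 1072.74 s
1072.74 s ÷ (3600 s/h) = 0.297983 h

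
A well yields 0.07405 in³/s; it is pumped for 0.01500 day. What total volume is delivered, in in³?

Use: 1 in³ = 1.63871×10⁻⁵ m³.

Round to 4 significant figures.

95.97 in³

0.07405 in³/s → 1.21346×10⁻⁶ m³/s
0.01500 day → 1296 s
V = Q × t = 1.21346×10⁻⁶ × 1296 = 0.00157264 m³
In in³: 0.00157264 / 1.63871×10⁻⁵ = 95.9682 in³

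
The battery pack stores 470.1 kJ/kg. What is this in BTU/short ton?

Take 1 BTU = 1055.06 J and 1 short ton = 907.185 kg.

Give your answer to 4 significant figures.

470.1 kJ/kg × 1000 J/kJ = 470100 J/kg
470100 J/kg ÷ 1055.06 J/BTU × 907.185 kg/short ton = 404212 BTU/short ton

4.042×10⁵ BTU/short ton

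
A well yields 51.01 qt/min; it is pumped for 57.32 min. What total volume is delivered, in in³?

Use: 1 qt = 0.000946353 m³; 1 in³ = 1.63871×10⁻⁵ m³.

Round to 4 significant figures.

1.689×10⁵ in³

51.01 qt/min → 8.04558×10⁻⁴ m³/s
57.32 min → 3439.2 s
V = Q × t = 8.04558×10⁻⁴ × 3439.2 = 2.76704 m³
In in³: 2.76704 / 1.63871×10⁻⁵ = 168855 in³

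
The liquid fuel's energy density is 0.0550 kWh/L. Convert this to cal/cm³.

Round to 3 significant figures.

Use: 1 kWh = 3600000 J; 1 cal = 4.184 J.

0.0550 kWh/L × 3600000 J/kWh ÷ 0.001 m³/L = 1.98×10⁸ J/m³
1.98×10⁸ J/m³ ÷ 4.184 J/cal × 10⁻⁶ m³/cm³ = 47.3231 cal/cm³

47.3 cal/cm³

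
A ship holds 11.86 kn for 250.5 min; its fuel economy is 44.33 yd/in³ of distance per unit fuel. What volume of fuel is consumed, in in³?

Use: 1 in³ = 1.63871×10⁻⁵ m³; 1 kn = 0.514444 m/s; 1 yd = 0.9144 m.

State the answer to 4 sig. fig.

2262 in³

11.86 kn → 6.10131 m/s
250.5 min → 15030 s
d = v × t = 6.10131 × 15030 = 91702.7 m
44.33 yd/in³ → 2.47361×10⁶ m/m³
V = d / (distance per unit fuel) = 91702.7 / 2.47361×10⁶ = 0.0370724 m³
In in³: 0.0370724 / 1.63871×10⁻⁵ = 2262.29 in³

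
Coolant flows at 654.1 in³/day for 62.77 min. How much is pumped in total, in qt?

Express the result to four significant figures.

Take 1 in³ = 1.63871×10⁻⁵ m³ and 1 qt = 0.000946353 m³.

0.4937 qt

654.1 in³/day → 1.2406×10⁻⁷ m³/s
62.77 min → 3766.2 s
V = Q × t = 1.2406×10⁻⁷ × 3766.2 = 4.67235×10⁻⁴ m³
In qt: 4.67235×10⁻⁴ / 0.000946353 = 0.493722 qt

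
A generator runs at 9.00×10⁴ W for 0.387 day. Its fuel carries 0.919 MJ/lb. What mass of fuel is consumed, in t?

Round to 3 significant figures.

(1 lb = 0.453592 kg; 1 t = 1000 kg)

0.387 day → 33436.8 s
E = P × t = 90000 × 33436.8 = 3.00931×10⁹ J
0.919 MJ/lb → 2.02605×10⁶ J/kg
m = E / e_s = 3.00931×10⁹ / 2.02605×10⁶ = 1485.31 kg
In t: 1485.31 / 1000 = 1.48531 t

1.49 t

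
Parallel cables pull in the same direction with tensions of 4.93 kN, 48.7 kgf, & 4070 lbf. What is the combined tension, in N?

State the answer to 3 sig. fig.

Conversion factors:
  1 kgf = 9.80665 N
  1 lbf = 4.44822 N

2.35×10⁴ N

4.93 kN × 1000 = 4930 N
48.7 kgf × 9.80665 = 477.584 N
4070 lbf × 4.44822 = 18104.3 N
Combined: 4930 + 477.584 + 18104.3 = 23511.9 N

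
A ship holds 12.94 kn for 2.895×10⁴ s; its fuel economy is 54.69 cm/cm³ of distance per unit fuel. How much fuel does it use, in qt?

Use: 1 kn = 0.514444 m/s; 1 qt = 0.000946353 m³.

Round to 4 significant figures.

12.94 kn → 6.65691 m/s
d = v × t = 6.65691 × 28950 = 192718 m
54.69 cm/cm³ → 546900 m/m³
V = d / (distance per unit fuel) = 192718 / 546900 = 0.352383 m³
In qt: 0.352383 / 0.000946353 = 372.359 qt

372.4 qt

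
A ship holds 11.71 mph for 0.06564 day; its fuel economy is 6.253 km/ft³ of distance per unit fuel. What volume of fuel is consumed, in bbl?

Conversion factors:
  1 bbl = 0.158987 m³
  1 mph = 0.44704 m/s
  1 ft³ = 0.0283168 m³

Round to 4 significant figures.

0.8456 bbl

11.71 mph → 5.23484 m/s
0.06564 day → 5671.3 s
d = v × t = 5.23484 × 5671.3 = 29688.3 m
6.253 km/ft³ → 220823 m/m³
V = d / (distance per unit fuel) = 29688.3 / 220823 = 0.134444 m³
In bbl: 0.134444 / 0.158987 = 0.845629 bbl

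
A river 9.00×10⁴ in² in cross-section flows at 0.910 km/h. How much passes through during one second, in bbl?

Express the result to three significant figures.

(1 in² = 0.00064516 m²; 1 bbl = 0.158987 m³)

0.910 km/h × (1/3.6) → 0.252778 m/s
9.00×10⁴ in² × 0.00064516 → 58.0644 m²
V = v × A × t = 0.252778 m/s × 58.0644 m² × 1 s = 14.6774 m³
14.6774 m³ ÷ (0.158987 m³/bbl) = 92.3182 bbl

92.3 bbl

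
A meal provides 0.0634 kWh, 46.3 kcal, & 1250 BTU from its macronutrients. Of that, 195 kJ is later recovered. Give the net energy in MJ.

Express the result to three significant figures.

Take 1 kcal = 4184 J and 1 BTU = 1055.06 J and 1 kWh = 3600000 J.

1.55 MJ

0.0634 kWh × 3600000 = 228240 J
46.3 kcal × 4184 = 193719 J
1250 BTU × 1055.06 = 1.31882×10⁶ J
195 kJ × 1000 = 195000 J
Sum: 228240 + 193719 + 1.31882×10⁶ − 195000 = 1.54578×10⁶ J
In MJ: 1.54578×10⁶ / 1000000 = 1.54578 MJ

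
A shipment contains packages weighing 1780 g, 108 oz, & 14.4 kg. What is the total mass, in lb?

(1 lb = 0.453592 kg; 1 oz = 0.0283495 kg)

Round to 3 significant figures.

1780 g × 0.001 → 1.78 kg
108 oz × 0.0283495 → 3.06175 kg
14.4 kg (already kg)
Sum: 1.78 + 3.06175 + 14.4 = 19.2418 kg
In lb: 19.2418 / 0.453592 = 42.4209 lb

42.4 lb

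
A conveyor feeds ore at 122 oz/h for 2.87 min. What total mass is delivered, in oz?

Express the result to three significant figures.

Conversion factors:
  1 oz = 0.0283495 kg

122 oz/h → 9.60733×10⁻⁴ kg/s
2.87 min → 172.2 s
m = ṁ × t = 9.60733×10⁻⁴ × 172.2 = 0.165438 kg
In oz: 0.165438 / 0.0283495 = 5.83566 oz

5.84 oz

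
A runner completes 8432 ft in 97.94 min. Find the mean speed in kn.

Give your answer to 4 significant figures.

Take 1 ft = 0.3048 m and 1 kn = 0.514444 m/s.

8432 ft × 0.3048 → 2570.07 m
97.94 min × 60 → 5876.4 s
v = d / t = 2570.07 m / 5876.4 s = 0.437355 m/s
0.437355 m/s ÷ (0.514444 m/s/kn) = 0.850151 kn

0.8502 kn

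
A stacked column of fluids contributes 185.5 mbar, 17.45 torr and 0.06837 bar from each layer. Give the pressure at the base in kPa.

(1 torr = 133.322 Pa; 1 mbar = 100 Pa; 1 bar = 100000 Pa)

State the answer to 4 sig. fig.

27.71 kPa

185.5 mbar × 100 = 18550 Pa
17.45 torr × 133.322 = 2326.47 Pa
0.06837 bar × 100000 = 6837 Pa
Total: 18550 + 2326.47 + 6837 = 27713.5 Pa
In kPa: 27713.5 / 1000 = 27.7135 kPa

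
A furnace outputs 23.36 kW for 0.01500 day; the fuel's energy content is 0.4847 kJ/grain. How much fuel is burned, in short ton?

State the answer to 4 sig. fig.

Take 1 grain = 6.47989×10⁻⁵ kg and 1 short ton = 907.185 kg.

0.004461 short ton

23.36 kW → 23360 W
0.01500 day → 1296 s
E = P × t = 23360 × 1296 = 3.02746×10⁷ J
0.4847 kJ/grain → 7.48007×10⁶ J/kg
m = E / e_s = 3.02746×10⁷ / 7.48007×10⁶ = 4.04737 kg
In short ton: 4.04737 / 907.185 = 0.00446146 short ton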